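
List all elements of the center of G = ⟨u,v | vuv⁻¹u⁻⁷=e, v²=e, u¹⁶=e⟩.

An element z ∈ Z(G) iff z commutes with every generator.
For example u⁸ is central: (u⁸)·u = u⁹ = u·(u⁸); (u⁸)·v = u⁸v = v·(u⁸).
Whereas u ∉ Z(G) since u·v = uv ≠ u⁷v = v·u.
Checking each of the 32 elements this way gives Z(G) = {e, u⁸}, of order 2.

Answer: {e, u⁸}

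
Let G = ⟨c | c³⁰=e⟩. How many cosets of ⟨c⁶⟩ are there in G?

First find ord(c⁶) by computing successive powers:
  (c⁶)¹ = c⁶, (c⁶)² = c¹², (c⁶)³ = c¹⁸, (c⁶)⁴ = c²⁴, (c⁶)⁵ = e.
So |⟨c⁶⟩| = ord(c⁶) = 5. With |G| = 30, by Lagrange [G : ⟨c⁶⟩] = 30/5 = 6.

Answer: 6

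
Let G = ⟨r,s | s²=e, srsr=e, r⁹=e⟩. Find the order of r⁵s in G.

Compute successive powers until reaching e:
  (r⁵s)¹ = r⁵s, (r⁵s)² = e.
The smallest positive k with (r⁵s)ᵏ = e is 2.

Answer: 2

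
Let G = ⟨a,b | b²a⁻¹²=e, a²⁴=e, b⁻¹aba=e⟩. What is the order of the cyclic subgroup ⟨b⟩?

|⟨b⟩| equals the order of b. Compute successive powers until reaching e:
  b¹ = b, b² = a¹², b³ = b⁻¹, b⁴ = e.
The smallest positive k with bᵏ = e is 4, so |⟨b⟩| = 4.

Answer: 4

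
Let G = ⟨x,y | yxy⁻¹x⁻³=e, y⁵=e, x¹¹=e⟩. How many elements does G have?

Enumerate words in the generators, reducing via the relations: the distinct elements are
  {e, x, y, xy, x², x³, x⁴, x⁵, x⁶, x⁷, x⁸, x⁹, y², y³, y⁴, xy², xy³, xy⁴, x²y, x³y, x¹⁰, x⁴y, x⁵y, x⁶y, x⁷y, x⁸y, x⁹y, x²y², x²y³, x²y⁴, x³y², x³y³, x³y⁴, x¹⁰y, x⁴y², x⁴y³, x⁴y⁴, x⁵y², x⁵y³, x⁵y⁴, x⁶y², x⁶y³, x⁶y⁴, x⁷y², x⁷y³, x⁷y⁴, x⁸y², x⁸y³, x⁸y⁴, x⁹y², x⁹y³, x⁹y⁴, x¹⁰y², x¹⁰y³, x¹⁰y⁴}.
No further products give new elements, so |G| = 55.

Answer: 55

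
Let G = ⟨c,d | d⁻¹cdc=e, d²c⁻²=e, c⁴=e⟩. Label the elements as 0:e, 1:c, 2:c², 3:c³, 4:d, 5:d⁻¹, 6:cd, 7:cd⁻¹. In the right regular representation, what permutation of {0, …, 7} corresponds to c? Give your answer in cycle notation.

(0 1 2 3)(4 7 5 6)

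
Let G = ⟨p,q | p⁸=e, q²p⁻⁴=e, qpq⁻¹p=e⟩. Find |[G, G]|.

G' = [G, G] is generated by all commutators. The generator-pair commutators are: [p, q] = p².
The subgroup they normally generate is {e, p², p⁴, p⁶}, of order 4.
Check: |G/G'| = 16/4 = 4 is the order of the abelianisation.

Answer: 4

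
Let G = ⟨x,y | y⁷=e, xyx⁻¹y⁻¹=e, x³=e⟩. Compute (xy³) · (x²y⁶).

Compute (xy³) · (x²y⁶) by multiplying left to right and reducing via the relations at each step:
  (xy³) · x² = y³
  (y³) · y⁶ = y²

Answer: y²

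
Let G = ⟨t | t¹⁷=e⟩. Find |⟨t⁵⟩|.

|⟨t⁵⟩| equals the order of t⁵. Compute successive powers until reaching e:
  (t⁵)¹ = t⁵, (t⁵)² = t¹⁰, (t⁵)³ = t¹⁵, (t⁵)⁴ = t³, (t⁵)⁵ = t⁸, (t⁵)⁶ = t¹³, (t⁵)⁷ = t, (t⁵)⁸ = t⁶, (t⁵)⁹ = t¹¹, (t⁵)¹⁰ = t¹⁶, (t⁵)¹¹ = t⁴, (t⁵)¹² = t⁹, (t⁵)¹³ = t¹⁴, (t⁵)¹⁴ = t², (t⁵)¹⁵ = t⁷, (t⁵)¹⁶ = t¹², (t⁵)¹⁷ = e.
The smallest positive k with (t⁵)ᵏ = e is 17, so |⟨t⁵⟩| = 17.

Answer: 17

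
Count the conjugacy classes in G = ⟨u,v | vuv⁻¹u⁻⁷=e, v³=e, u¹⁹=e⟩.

The conjugacy classes (representative and size) are:
  [e] (size 1), [u¹¹] (size 3), [u¹⁴] (size 3), [u⁶] (size 3), [u¹⁷] (size 3), [u¹²] (size 3), [u¹⁰] (size 3), [u²v] (size 19), [u¹⁸v²] (size 19).
Class equation: 1 + 3 + 3 + 3 + 3 + 3 + 3 + 19 + 19 = 57 = |G|. So G has 9 conjugacy classes.

Answer: 9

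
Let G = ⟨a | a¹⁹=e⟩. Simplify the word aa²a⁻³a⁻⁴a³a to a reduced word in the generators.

Multiply left to right, reducing at each step:
  a · a² = a³
  (a³) · a⁻³ = e
  e · a⁻⁴ = a¹⁵
  (a¹⁵) · a³ = a¹⁸
  (a¹⁸) · a = e

Answer: e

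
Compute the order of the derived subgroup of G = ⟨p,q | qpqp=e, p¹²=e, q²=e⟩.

G' = [G, G] is generated by all commutators. The generator-pair commutators are: [p, q] = p².
The subgroup they normally generate is {e, p², p⁴, p⁶, p⁸, p¹⁰}, of order 6.
Check: |G/G'| = 24/6 = 4 is the order of the abelianisation.

Answer: 6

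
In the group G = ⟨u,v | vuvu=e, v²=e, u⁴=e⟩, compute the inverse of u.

The order of u is 4 (smallest k with uᵏ = e), so u⁻¹ = u³ = u³.
Check: u · (u³) → u · u³ = e, giving e as required.

Answer: u³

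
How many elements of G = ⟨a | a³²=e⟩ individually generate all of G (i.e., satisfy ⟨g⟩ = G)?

G is cyclic of order 32. An element generates G iff its order is 32, and a cyclic group of order 32 has exactly φ(32) = 16 such elements.

Answer: 16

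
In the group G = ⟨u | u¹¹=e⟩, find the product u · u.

Compute u · u by multiplying left to right and reducing via the relations at each step:
  u · u = u²

Answer: u²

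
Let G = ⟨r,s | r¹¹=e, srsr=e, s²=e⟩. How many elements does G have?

Enumerate words in the generators, reducing via the relations: the distinct elements are
  {e, r, s, rs, r², r³, r⁴, r⁵, r⁶, r⁷, r⁸, r⁹, r²s, r³s, r¹⁰, r⁴s, r⁵s, r⁶s, r⁷s, r⁸s, r⁹s, r¹⁰s}.
No further products give new elements, so |G| = 22.

Answer: 22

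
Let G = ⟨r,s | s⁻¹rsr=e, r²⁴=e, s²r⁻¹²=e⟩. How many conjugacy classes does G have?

The conjugacy classes (representative and size) are:
  [e] (size 1), [r] (size 2), [r²] (size 2), [r³] (size 2), [r⁴] (size 2), [r⁵] (size 2), [r¹⁸] (size 2), [r⁷] (size 2), [r¹⁶] (size 2), [r¹⁵] (size 2), [r¹⁴] (size 2), [r¹³] (size 2), [r¹²] (size 1), [r⁶s] (size 12), [r⁵s⁻¹] (size 12).
Class equation: 1 + 2 + 2 + 2 + 2 + 2 + 2 + 2 + 2 + 2 + 2 + 2 + 1 + 12 + 12 = 48 = |G|. So G has 15 conjugacy classes.

Answer: 15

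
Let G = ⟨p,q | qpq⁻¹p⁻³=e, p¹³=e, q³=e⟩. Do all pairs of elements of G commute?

p·q = pq but q·p = p³q, so p·q ≠ q·p and G is not abelian.

Answer: No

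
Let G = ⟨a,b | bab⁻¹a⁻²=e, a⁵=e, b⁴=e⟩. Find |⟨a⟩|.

|⟨a⟩| equals the order of a. Compute successive powers until reaching e:
  a¹ = a, a² = a², a³ = a³, a⁴ = a⁴, a⁵ = e.
The smallest positive k with aᵏ = e is 5, so |⟨a⟩| = 5.

Answer: 5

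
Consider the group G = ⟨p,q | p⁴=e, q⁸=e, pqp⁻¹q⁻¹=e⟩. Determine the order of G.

Enumerate words in the generators, reducing via the relations: the distinct elements are
  {e, p, q, pq, p², p³, q², q³, q⁴, q⁵, q⁶, q⁷, pq², pq³, pq⁴, pq⁵, pq⁶, pq⁷, p²q, p³q, p²q², p²q³, p²q⁴, p²q⁵, p²q⁶, p²q⁷, p³q², p³q³, p³q⁴, p³q⁵, p³q⁶, p³q⁷}.
No further products give new elements, so |G| = 32.

Answer: 32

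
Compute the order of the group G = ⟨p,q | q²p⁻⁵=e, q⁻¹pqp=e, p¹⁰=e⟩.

Enumerate words in the generators, reducing via the relations: the distinct elements are
  {e, p, q, pq, p², p³, p⁴, p⁵, p⁶, p⁷, p⁸, p⁹, p²q, p³q, p⁴q, q⁻¹, pq⁻¹, p²q⁻¹, p³q⁻¹, p⁴q⁻¹}.
No further products give new elements, so |G| = 20.

Answer: 20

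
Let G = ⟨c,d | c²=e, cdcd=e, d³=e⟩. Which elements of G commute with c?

⟨c⟩ ⊆ C_G(c) since powers of c commute with c; so |C_G(c)| ≥ |⟨c⟩| = 2.
By orbit–stabilizer, |C_G(c)| = |G| / |conj. class of c| = 6 / 3 = 2.
The 2 elements commuting with c are {e, c}.

Answer: {e, c}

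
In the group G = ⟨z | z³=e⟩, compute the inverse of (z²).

The order of (z²) is 3 (smallest k with (z²)ᵏ = e), so (z²)⁻¹ = (z²)² = z.
Check: (z²) · z → (z²) · z = e, giving e as required.

Answer: z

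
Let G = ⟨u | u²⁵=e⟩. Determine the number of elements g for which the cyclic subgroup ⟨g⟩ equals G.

G is cyclic of order 25. An element generates G iff its order is 25, and a cyclic group of order 25 has exactly φ(25) = 20 such elements.

Answer: 20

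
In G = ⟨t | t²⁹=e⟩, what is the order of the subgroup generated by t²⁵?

|⟨t²⁵⟩| equals the order of t²⁵. Compute successive powers until reaching e:
  (t²⁵)¹ = t²⁵, (t²⁵)² = t²¹, (t²⁵)³ = t¹⁷, (t²⁵)⁴ = t¹³, (t²⁵)⁵ = t⁹, (t²⁵)⁶ = t⁵, (t²⁵)⁷ = t, (t²⁵)⁸ = t²⁶, (t²⁵)⁹ = t²², (t²⁵)¹⁰ = t¹⁸, (t²⁵)¹¹ = t¹⁴, (t²⁵)¹² = t¹⁰, (t²⁵)¹³ = t⁶, (t²⁵)¹⁴ = t², (t²⁵)¹⁵ = t²⁷, (t²⁵)¹⁶ = t²³, (t²⁵)¹⁷ = t¹⁹, (t²⁵)¹⁸ = t¹⁵, (t²⁵)¹⁹ = t¹¹, (t²⁵)²⁰ = t⁷, (t²⁵)²¹ = t³, (t²⁵)²² = t²⁸, (t²⁵)²³ = t²⁴, (t²⁵)²⁴ = t²⁰, (t²⁵)²⁵ = t¹⁶, (t²⁵)²⁶ = t¹², (t²⁵)²⁷ = t⁸, (t²⁵)²⁸ = t⁴, (t²⁵)²⁹ = e.
The smallest positive k with (t²⁵)ᵏ = e is 29, so |⟨t²⁵⟩| = 29.

Answer: 29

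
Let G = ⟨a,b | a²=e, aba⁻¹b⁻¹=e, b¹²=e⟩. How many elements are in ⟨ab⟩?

|⟨ab⟩| equals the order of ab. Compute successive powers until reaching e:
  (ab)¹ = ab, (ab)² = b², (ab)³ = ab³, (ab)⁴ = b⁴, (ab)⁵ = ab⁵, (ab)⁶ = b⁶, (ab)⁷ = ab⁷, (ab)⁸ = b⁸, (ab)⁹ = ab⁹, (ab)¹⁰ = b¹⁰, (ab)¹¹ = ab¹¹, (ab)¹² = e.
The smallest positive k with (ab)ᵏ = e is 12, so |⟨ab⟩| = 12.

Answer: 12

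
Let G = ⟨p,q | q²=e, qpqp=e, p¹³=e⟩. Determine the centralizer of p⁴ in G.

⟨p⁴⟩ ⊆ C_G(p⁴) since powers of p⁴ commute with p⁴; so |C_G(p⁴)| ≥ |⟨p⁴⟩| = 13.
By orbit–stabilizer, |C_G(p⁴)| = |G| / |conj. class of p⁴| = 26 / 2 = 13.
The 13 elements commuting with p⁴ are {e, p, p², p³, p⁴, p⁵, p⁶, p⁷, p⁸, p⁹, p¹⁰, p¹¹, p¹²}.

Answer: {e, p, p², p³, p⁴, p⁵, p⁶, p⁷, p⁸, p⁹, p¹⁰, p¹¹, p¹²}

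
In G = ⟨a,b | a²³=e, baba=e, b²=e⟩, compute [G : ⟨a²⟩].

First find ord(a²) by computing successive powers:
  (a²)¹ = a², (a²)² = a⁴, (a²)³ = a⁶, (a²)⁴ = a⁸, (a²)⁵ = a¹⁰, (a²)⁶ = a¹², (a²)⁷ = a¹⁴, (a²)⁸ = a¹⁶, (a²)⁹ = a¹⁸, (a²)¹⁰ = a²⁰, (a²)¹¹ = a²², (a²)¹² = a, (a²)¹³ = a³, (a²)¹⁴ = a⁵, (a²)¹⁵ = a⁷, (a²)¹⁶ = a⁹, (a²)¹⁷ = a¹¹, (a²)¹⁸ = a¹³, (a²)¹⁹ = a¹⁵, (a²)²⁰ = a¹⁷, (a²)²¹ = a¹⁹, (a²)²² = a²¹, (a²)²³ = e.
So |⟨a²⟩| = ord(a²) = 23. With |G| = 46, by Lagrange [G : ⟨a²⟩] = 46/23 = 2.

Answer: 2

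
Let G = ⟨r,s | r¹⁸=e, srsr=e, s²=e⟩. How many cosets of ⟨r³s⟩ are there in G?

First find ord(r³s) by computing successive powers:
  (r³s)¹ = r³s, (r³s)² = e.
So |⟨r³s⟩| = ord(r³s) = 2. With |G| = 36, by Lagrange [G : ⟨r³s⟩] = 36/2 = 18.

Answer: 18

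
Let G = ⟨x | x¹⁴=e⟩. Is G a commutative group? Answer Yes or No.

G has a single generator, so G is cyclic and hence abelian.

Answer: Yes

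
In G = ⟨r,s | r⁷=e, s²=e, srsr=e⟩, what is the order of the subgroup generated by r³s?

|⟨r³s⟩| equals the order of r³s. Compute successive powers until reaching e:
  (r³s)¹ = r³s, (r³s)² = e.
The smallest positive k with (r³s)ᵏ = e is 2, so |⟨r³s⟩| = 2.

Answer: 2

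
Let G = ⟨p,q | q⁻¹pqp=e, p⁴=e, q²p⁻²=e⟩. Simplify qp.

Compute q · p by multiplying left to right and reducing via the relations at each step:
  q · p = pq⁻¹

Answer: pq⁻¹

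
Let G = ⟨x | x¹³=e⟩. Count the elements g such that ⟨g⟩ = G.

G is cyclic of order 13. An element generates G iff its order is 13, and a cyclic group of order 13 has exactly φ(13) = 12 such elements.

Answer: 12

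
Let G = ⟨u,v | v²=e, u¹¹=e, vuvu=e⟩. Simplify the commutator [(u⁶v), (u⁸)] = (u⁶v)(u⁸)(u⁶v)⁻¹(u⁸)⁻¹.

[(u⁶v), (u⁸)] = (u⁶v)·(u⁸)·(u⁶v)⁻¹·(u⁸)⁻¹.
  (u⁶v) · (u⁸) = u⁹v
  (u⁹v) · (u⁶v) = u³
  (u³) · (u³) = u⁶

Answer: u⁶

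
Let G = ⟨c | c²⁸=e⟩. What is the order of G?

G is generated by a single element, so G is cyclic. The relator gives c²⁸ = e and no smaller power is forced to be e, so the 28 powers {c, e, c², c³, c⁴, c⁵, c⁶, c⁷, c⁸, c⁹, c²², c²³, c²¹, c²⁰, c²⁴, c²⁵, c²⁶, c²⁷, c¹², c¹³, c¹¹, c¹⁰, c¹⁴, c¹⁵, c¹⁶, c¹⁷, c¹⁸, c¹⁹} are distinct. Hence |G| = 28.

Answer: 28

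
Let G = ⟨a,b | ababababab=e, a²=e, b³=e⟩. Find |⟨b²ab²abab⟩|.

|⟨b²ab²abab⟩| equals the order of b²ab²abab. Compute successive powers until reaching e:
  (b²ab²abab)¹ = b²ab²abab, (b²ab²abab)² = e.
The smallest positive k with (b²ab²abab)ᵏ = e is 2, so |⟨b²ab²abab⟩| = 2.

Answer: 2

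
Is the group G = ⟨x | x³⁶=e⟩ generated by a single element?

|G| = 36. The element x has order 36 (its powers give 36 distinct elements), so ⟨x⟩ = G and G is cyclic.

Answer: Yes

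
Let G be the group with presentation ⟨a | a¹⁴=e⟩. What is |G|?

G is generated by a single element, so G is cyclic. The relator gives a¹⁴ = e and no smaller power is forced to be e, so the 14 powers {a, e, a², a³, a⁴, a⁵, a⁶, a⁷, a⁸, a⁹, a¹², a¹³, a¹¹, a¹⁰} are distinct. Hence |G| = 14.

Answer: 14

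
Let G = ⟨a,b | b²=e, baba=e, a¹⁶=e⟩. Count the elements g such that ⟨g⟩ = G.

⟨g⟩ = G would require ord(g) = |G| = 32, but the maximum element order in G is 16 < 32. So G is not cyclic and no single element generates it: the count is 0.

Answer: 0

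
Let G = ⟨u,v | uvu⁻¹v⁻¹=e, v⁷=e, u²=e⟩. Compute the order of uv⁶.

Compute successive powers until reaching e:
  (uv⁶)¹ = uv⁶, (uv⁶)² = v⁵, (uv⁶)³ = uv⁴, (uv⁶)⁴ = v³, (uv⁶)⁵ = uv², (uv⁶)⁶ = v, (uv⁶)⁷ = u, (uv⁶)⁸ = v⁶, (uv⁶)⁹ = uv⁵, (uv⁶)¹⁰ = v⁴, (uv⁶)¹¹ = uv³, (uv⁶)¹² = v², (uv⁶)¹³ = uv, (uv⁶)¹⁴ = e.
The smallest positive k with (uv⁶)ᵏ = e is 14.

Answer: 14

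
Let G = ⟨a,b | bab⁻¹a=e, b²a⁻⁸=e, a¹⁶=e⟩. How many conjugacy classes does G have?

The conjugacy classes (representative and size) are:
  [e] (size 1), [a] (size 2), [a¹⁴] (size 2), [a¹³] (size 2), [a¹²] (size 2), [a⁵] (size 2), [a¹⁰] (size 2), [a⁷] (size 2), [a⁸] (size 1), [b⁻¹] (size 8), [a⁷b⁻¹] (size 8).
Class equation: 1 + 2 + 2 + 2 + 2 + 2 + 2 + 2 + 1 + 8 + 8 = 32 = |G|. So G has 11 conjugacy classes.

Answer: 11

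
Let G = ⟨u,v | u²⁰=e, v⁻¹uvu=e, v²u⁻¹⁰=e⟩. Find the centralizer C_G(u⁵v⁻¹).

⟨u⁵v⁻¹⟩ ⊆ C_G(u⁵v⁻¹) since powers of u⁵v⁻¹ commute with u⁵v⁻¹; so |C_G(u⁵v⁻¹)| ≥ |⟨u⁵v⁻¹⟩| = 4.
By orbit–stabilizer, |C_G(u⁵v⁻¹)| = |G| / |conj. class of u⁵v⁻¹| = 40 / 10 = 4.
The 4 elements commuting with u⁵v⁻¹ are {e, u¹⁰, u⁵v, u⁵v⁻¹}.

Answer: {e, u¹⁰, u⁵v, u⁵v⁻¹}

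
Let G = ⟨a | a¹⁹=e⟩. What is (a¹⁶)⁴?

Compute successive powers of (a¹⁶), reducing at each step:
  (a¹⁶)²: (a¹⁶) · a¹⁶ = a¹³
  (a¹⁶)³: (a¹³) · a¹⁶ = a¹⁰
  (a¹⁶)⁴: (a¹⁰) · a¹⁶ = a⁷

Answer: a⁷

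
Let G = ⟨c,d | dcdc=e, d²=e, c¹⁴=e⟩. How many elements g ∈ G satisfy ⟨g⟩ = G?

⟨g⟩ = G would require ord(g) = |G| = 28, but the maximum element order in G is 14 < 28. So G is not cyclic and no single element generates it: the count is 0.

Answer: 0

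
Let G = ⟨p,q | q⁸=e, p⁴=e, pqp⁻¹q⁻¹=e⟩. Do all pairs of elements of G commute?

Each pair of generators commutes: p·q = pq = q·p. Since the generators pairwise commute, every element of G commutes with every other, so G is abelian.

Answer: Yes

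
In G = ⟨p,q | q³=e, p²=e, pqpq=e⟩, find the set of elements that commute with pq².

⟨pq²⟩ ⊆ C_G(pq²) since powers of pq² commute with pq²; so |C_G(pq²)| ≥ |⟨pq²⟩| = 2.
By orbit–stabilizer, |C_G(pq²)| = |G| / |conj. class of pq²| = 6 / 3 = 2.
The 2 elements commuting with pq² are {e, pq²}.

Answer: {e, pq²}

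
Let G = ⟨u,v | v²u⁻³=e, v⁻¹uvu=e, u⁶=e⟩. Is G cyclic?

Every cyclic group is abelian. But u·v = uv while v·u = u²v⁻¹, so u·v ≠ v·u and G is not abelian. Hence G is not cyclic.

Answer: No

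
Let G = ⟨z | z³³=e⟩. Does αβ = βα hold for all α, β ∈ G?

G has a single generator, so G is cyclic and hence abelian.

Answer: Yes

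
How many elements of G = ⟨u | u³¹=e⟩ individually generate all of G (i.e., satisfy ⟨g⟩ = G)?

G is cyclic of order 31. An element generates G iff its order is 31, and a cyclic group of order 31 has exactly φ(31) = 30 such elements.

Answer: 30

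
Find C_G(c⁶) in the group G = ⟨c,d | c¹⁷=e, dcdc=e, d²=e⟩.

⟨c⁶⟩ ⊆ C_G(c⁶) since powers of c⁶ commute with c⁶; so |C_G(c⁶)| ≥ |⟨c⁶⟩| = 17.
By orbit–stabilizer, |C_G(c⁶)| = |G| / |conj. class of c⁶| = 34 / 2 = 17.
The 17 elements commuting with c⁶ are {e, c, c², c³, c⁴, c⁵, c⁶, c⁷, c⁸, c⁹, c¹⁰, c¹¹, c¹², c¹³, c¹⁴, c¹⁵, c¹⁶}.

Answer: {e, c, c², c³, c⁴, c⁵, c⁶, c⁷, c⁸, c⁹, c¹⁰, c¹¹, c¹², c¹³, c¹⁴, c¹⁵, c¹⁶}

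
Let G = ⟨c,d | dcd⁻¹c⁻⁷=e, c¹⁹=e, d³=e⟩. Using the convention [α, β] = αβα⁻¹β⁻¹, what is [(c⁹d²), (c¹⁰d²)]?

[(c⁹d²), (c¹⁰d²)] = (c⁹d²)·(c¹⁰d²)·(c⁹d²)⁻¹·(c¹⁰d²)⁻¹.
  (c⁹d²) · (c¹⁰d²) = c⁵d
  (c⁵d) · (c¹³d) = cd²
  (cd²) · (c⁶d) = c¹⁰

Answer: c¹⁰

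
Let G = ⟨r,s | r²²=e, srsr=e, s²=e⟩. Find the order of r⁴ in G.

Compute successive powers until reaching e:
  (r⁴)¹ = r⁴, (r⁴)² = r⁸, (r⁴)³ = r¹², (r⁴)⁴ = r¹⁶, (r⁴)⁵ = r²⁰, (r⁴)⁶ = r², (r⁴)⁷ = r⁶, (r⁴)⁸ = r¹⁰, (r⁴)⁹ = r¹⁴, (r⁴)¹⁰ = r¹⁸, (r⁴)¹¹ = e.
The smallest positive k with (r⁴)ᵏ = e is 11.

Answer: 11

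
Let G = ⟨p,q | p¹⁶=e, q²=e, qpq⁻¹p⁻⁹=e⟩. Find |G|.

Enumerate words in the generators, reducing via the relations: the distinct elements are
  {e, p, q, pq, p², p³, p⁴, p⁵, p⁶, p⁷, p⁸, p⁹, p²q, p³q, p¹², p¹³, p¹¹, p¹⁰, p¹⁴, p¹⁵, p⁴q, p⁵q, p⁶q, p⁷q, p⁸q, p⁹q, p¹²q, p¹³q, p¹¹q, p¹⁰q, p¹⁴q, p¹⁵q}.
No further products give new elements, so |G| = 32.

Answer: 32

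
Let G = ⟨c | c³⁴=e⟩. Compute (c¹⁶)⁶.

Compute successive powers of (c¹⁶), reducing at each step:
  (c¹⁶)²: (c¹⁶) · c¹⁶ = c³²
  (c¹⁶)³: (c³²) · c¹⁶ = c¹⁴
  (c¹⁶)⁴: (c¹⁴) · c¹⁶ = c³⁰
  (c¹⁶)⁵: (c³⁰) · c¹⁶ = c¹²
  (c¹⁶)⁶: (c¹²) · c¹⁶ = c²⁸

Answer: c²⁸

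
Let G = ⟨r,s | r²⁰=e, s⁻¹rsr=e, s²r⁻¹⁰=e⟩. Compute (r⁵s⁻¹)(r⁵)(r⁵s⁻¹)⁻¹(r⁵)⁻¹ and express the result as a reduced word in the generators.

[(r⁵s⁻¹), (r⁵)] = (r⁵s⁻¹)·(r⁵)·(r⁵s⁻¹)⁻¹·(r⁵)⁻¹.
  (r⁵s⁻¹) · (r⁵) = s⁻¹
  (s⁻¹) · (r⁵s) = r¹⁵
  (r¹⁵) · (r¹⁵) = r¹⁰

Answer: r¹⁰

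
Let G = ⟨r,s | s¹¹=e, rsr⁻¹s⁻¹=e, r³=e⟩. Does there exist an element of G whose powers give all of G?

|G| = 33. The element rs has order 33 (its powers give 33 distinct elements), so ⟨rs⟩ = G and G is cyclic.

Answer: Yes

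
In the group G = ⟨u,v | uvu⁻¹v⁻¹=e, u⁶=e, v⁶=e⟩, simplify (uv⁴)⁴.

Compute successive powers of (uv⁴), reducing at each step:
  (uv⁴)²: (uv⁴) · u = u²v⁴;   (u²v⁴) · v⁴ = u²v²
  (uv⁴)³: (u²v²) · u = u³v²;   (u³v²) · v⁴ = u³
  (uv⁴)⁴: (u³) · u = u⁴;   (u⁴) · v⁴ = u⁴v⁴

Answer: u⁴v⁴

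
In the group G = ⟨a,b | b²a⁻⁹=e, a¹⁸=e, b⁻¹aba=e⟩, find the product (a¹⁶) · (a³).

Compute (a¹⁶) · (a³) by multiplying left to right and reducing via the relations at each step:
  (a¹⁶) · a³ = a

Answer: a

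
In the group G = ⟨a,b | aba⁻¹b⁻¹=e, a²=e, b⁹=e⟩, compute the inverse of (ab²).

The order of (ab²) is 18 (smallest k with (ab²)ᵏ = e), so (ab²)⁻¹ = (ab²)¹⁷ = ab⁷.
Check: (ab²) · (ab⁷) → (ab²) · a = b²;   (b²) · b⁷ = e, giving e as required.

Answer: ab⁷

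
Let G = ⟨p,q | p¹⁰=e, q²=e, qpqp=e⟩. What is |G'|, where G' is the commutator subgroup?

G' = [G, G] is generated by all commutators. The generator-pair commutators are: [p, q] = p².
The subgroup they normally generate is {e, p², p⁴, p⁶, p⁸}, of order 5.
Check: |G/G'| = 20/5 = 4 is the order of the abelianisation.

Answer: 5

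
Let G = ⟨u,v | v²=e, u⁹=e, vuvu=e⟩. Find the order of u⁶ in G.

Compute successive powers until reaching e:
  (u⁶)¹ = u⁶, (u⁶)² = u³, (u⁶)³ = e.
The smallest positive k with (u⁶)ᵏ = e is 3.

Answer: 3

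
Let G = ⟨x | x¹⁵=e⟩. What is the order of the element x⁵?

Compute successive powers until reaching e:
  (x⁵)¹ = x⁵, (x⁵)² = x¹⁰, (x⁵)³ = e.
The smallest positive k with (x⁵)ᵏ = e is 3.

Answer: 3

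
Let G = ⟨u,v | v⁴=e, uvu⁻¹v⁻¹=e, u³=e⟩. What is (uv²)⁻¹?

The order of (uv²) is 6 (smallest k with (uv²)ᵏ = e), so (uv²)⁻¹ = (uv²)⁵ = u²v².
Check: (uv²) · (u²v²) → (uv²) · u² = v²;   (v²) · v² = e, giving e as required.

Answer: u²v²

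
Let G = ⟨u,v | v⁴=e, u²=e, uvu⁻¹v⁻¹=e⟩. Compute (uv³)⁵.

Compute successive powers of (uv³), reducing at each step:
  (uv³)²: (uv³) · u = v³;   (v³) · v³ = v²
  (uv³)³: (v²) · u = uv²;   (uv²) · v³ = uv
  (uv³)⁴: (uv) · u = v;   v · v³ = e
  (uv³)⁵: e · u = u;   u · v³ = uv³

Answer: uv³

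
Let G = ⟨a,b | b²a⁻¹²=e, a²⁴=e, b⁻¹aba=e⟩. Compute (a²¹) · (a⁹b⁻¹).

Compute (a²¹) · (a⁹b⁻¹) by multiplying left to right and reducing via the relations at each step:
  (a²¹) · a⁹ = a⁶
  (a⁶) · b⁻¹ = a⁶b⁻¹

Answer: a⁶b⁻¹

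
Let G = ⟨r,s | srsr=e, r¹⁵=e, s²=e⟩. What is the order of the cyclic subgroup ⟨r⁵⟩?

|⟨r⁵⟩| equals the order of r⁵. Compute successive powers until reaching e:
  (r⁵)¹ = r⁵, (r⁵)² = r¹⁰, (r⁵)³ = e.
The smallest positive k with (r⁵)ᵏ = e is 3, so |⟨r⁵⟩| = 3.

Answer: 3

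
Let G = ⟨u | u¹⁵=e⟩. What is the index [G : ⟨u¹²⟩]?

First find ord(u¹²) by computing successive powers:
  (u¹²)¹ = u¹², (u¹²)² = u⁹, (u¹²)³ = u⁶, (u¹²)⁴ = u³, (u¹²)⁵ = e.
So |⟨u¹²⟩| = ord(u¹²) = 5. With |G| = 15, by Lagrange [G : ⟨u¹²⟩] = 15/5 = 3.

Answer: 3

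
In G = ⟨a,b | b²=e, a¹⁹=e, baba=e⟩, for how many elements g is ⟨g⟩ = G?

⟨g⟩ = G would require ord(g) = |G| = 38, but the maximum element order in G is 19 < 38. So G is not cyclic and no single element generates it: the count is 0.

Answer: 0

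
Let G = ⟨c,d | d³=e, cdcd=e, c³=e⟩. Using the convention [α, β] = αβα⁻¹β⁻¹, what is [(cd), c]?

[(cd), c] = (cd)·c·(cd)⁻¹·c⁻¹.
  (cd) · c = d²
  (d²) · (cd) = dc²
  (dc²) · (c²) = c²d²

Answer: c²d²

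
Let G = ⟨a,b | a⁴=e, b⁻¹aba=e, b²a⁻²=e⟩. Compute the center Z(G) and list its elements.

An element z ∈ Z(G) iff z commutes with every generator.
For example a² is central: (a²)·a = a³ = a·(a²); (a²)·b = b⁻¹ = b·(a²).
Whereas a ∉ Z(G) since a·b = ab ≠ ab⁻¹ = b·a.
Checking each of the 8 elements this way gives Z(G) = {e, a²}, of order 2.

Answer: {e, a²}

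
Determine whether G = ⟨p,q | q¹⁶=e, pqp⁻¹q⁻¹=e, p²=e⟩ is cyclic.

|G| = 32, but the maximum element order in G is 16 < 32. No single element generates all of G, so G is not cyclic.

Answer: No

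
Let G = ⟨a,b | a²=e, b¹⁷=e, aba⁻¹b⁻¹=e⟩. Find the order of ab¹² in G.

Compute successive powers until reaching e:
  (ab¹²)¹ = ab¹², (ab¹²)² = b⁷, (ab¹²)³ = ab², (ab¹²)⁴ = b¹⁴, (ab¹²)⁵ = ab⁹, (ab¹²)⁶ = b⁴, (ab¹²)⁷ = ab¹⁶, (ab¹²)⁸ = b¹¹, (ab¹²)⁹ = ab⁶, (ab¹²)¹⁰ = b, (ab¹²)¹¹ = ab¹³, (ab¹²)¹² = b⁸, (ab¹²)¹³ = ab³, (ab¹²)¹⁴ = b¹⁵, (ab¹²)¹⁵ = ab¹⁰, (ab¹²)¹⁶ = b⁵, (ab¹²)¹⁷ = a, (ab¹²)¹⁸ = b¹², (ab¹²)¹⁹ = ab⁷, (ab¹²)²⁰ = b², (ab¹²)²¹ = ab¹⁴, (ab¹²)²² = b⁹, (ab¹²)²³ = ab⁴, (ab¹²)²⁴ = b¹⁶, (ab¹²)²⁵ = ab¹¹, (ab¹²)²⁶ = b⁶, (ab¹²)²⁷ = ab, (ab¹²)²⁸ = b¹³, (ab¹²)²⁹ = ab⁸, (ab¹²)³⁰ = b³, (ab¹²)³¹ = ab¹⁵, (ab¹²)³² = b¹⁰, (ab¹²)³³ = ab⁵, (ab¹²)³⁴ = e.
The smallest positive k with (ab¹²)ᵏ = e is 34.

Answer: 34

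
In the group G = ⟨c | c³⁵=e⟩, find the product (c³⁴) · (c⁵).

Compute (c³⁴) · (c⁵) by multiplying left to right and reducing via the relations at each step:
  (c³⁴) · c⁵ = c⁴

Answer: c⁴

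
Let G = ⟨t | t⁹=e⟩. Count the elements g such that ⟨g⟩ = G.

G is cyclic of order 9. An element generates G iff its order is 9, and a cyclic group of order 9 has exactly φ(9) = 6 such elements.

Answer: 6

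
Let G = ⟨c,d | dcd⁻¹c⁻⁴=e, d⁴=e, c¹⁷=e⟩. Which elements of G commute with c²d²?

⟨c²d²⟩ ⊆ C_G(c²d²) since powers of c²d² commute with c²d²; so |C_G(c²d²)| ≥ |⟨c²d²⟩| = 2.
By orbit–stabilizer, |C_G(c²d²)| = |G| / |conj. class of c²d²| = 68 / 17 = 4.
The 4 elements commuting with c²d² are {e, c²d², c⁵d³, c¹⁴d}.

Answer: {e, c²d², c⁵d³, c¹⁴d}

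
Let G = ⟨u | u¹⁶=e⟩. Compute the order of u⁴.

Compute successive powers until reaching e:
  (u⁴)¹ = u⁴, (u⁴)² = u⁸, (u⁴)³ = u¹², (u⁴)⁴ = e.
The smallest positive k with (u⁴)ᵏ = e is 4.

Answer: 4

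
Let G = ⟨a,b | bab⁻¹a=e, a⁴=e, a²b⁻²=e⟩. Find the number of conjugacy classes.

The conjugacy classes (representative and size) are:
  [e] (size 1), [a³] (size 2), [a²] (size 1), [b⁻¹] (size 2), [ab] (size 2).
Class equation: 1 + 2 + 1 + 2 + 2 = 8 = |G|. So G has 5 conjugacy classes.

Answer: 5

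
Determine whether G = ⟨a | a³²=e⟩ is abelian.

G has a single generator, so G is cyclic and hence abelian.

Answer: Yes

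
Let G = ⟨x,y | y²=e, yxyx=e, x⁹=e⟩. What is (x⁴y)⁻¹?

The order of (x⁴y) is 2 (smallest k with (x⁴y)ᵏ = e), so (x⁴y)⁻¹ = (x⁴y)¹ = x⁴y.
Check: (x⁴y) · (x⁴y) → (x⁴y) · x⁴ = y;   y · y = e, giving e as required.

Answer: x⁴y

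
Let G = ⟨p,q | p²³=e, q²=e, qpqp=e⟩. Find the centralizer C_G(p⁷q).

⟨p⁷q⟩ ⊆ C_G(p⁷q) since powers of p⁷q commute with p⁷q; so |C_G(p⁷q)| ≥ |⟨p⁷q⟩| = 2.
By orbit–stabilizer, |C_G(p⁷q)| = |G| / |conj. class of p⁷q| = 46 / 23 = 2.
The 2 elements commuting with p⁷q are {e, p⁷q}.

Answer: {e, p⁷q}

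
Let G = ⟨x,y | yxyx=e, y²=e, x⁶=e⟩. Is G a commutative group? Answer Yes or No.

x·y = xy but y·x = x⁵y, so x·y ≠ y·x and G is not abelian.

Answer: No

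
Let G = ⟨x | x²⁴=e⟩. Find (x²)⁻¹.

The order of (x²) is 12 (smallest k with (x²)ᵏ = e), so (x²)⁻¹ = (x²)¹¹ = x²².
Check: (x²) · (x²²) → (x²) · x²² = e, giving e as required.

Answer: x²²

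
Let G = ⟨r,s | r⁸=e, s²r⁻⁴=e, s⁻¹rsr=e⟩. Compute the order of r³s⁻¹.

Compute successive powers until reaching e:
  (r³s⁻¹)¹ = r³s⁻¹, (r³s⁻¹)² = r⁴, (r³s⁻¹)³ = r³s, (r³s⁻¹)⁴ = e.
The smallest positive k with (r³s⁻¹)ᵏ = e is 4.

Answer: 4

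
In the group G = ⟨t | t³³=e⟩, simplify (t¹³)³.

Compute successive powers of (t¹³), reducing at each step:
  (t¹³)²: (t¹³) · t¹³ = t²⁶
  (t¹³)³: (t²⁶) · t¹³ = t⁶

Answer: t⁶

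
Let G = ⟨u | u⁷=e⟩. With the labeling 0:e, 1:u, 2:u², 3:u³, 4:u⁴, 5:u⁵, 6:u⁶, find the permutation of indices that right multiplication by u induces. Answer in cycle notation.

(0 1 2 3 4 5 6)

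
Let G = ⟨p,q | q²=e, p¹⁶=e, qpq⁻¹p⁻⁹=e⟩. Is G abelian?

p·q = pq but q·p = p⁹q, so p·q ≠ q·p and G is not abelian.

Answer: No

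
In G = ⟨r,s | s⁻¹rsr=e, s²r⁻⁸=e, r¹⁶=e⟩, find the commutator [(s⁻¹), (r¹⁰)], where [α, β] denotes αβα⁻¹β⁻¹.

[(s⁻¹), (r¹⁰)] = (s⁻¹)·(r¹⁰)·(s⁻¹)⁻¹·(r¹⁰)⁻¹.
  (s⁻¹) · (r¹⁰) = r⁶s⁻¹
  (r⁶s⁻¹) · s = r⁶
  (r⁶) · (r⁶) = r¹²

Answer: r¹²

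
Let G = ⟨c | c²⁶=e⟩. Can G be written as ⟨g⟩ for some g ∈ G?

|G| = 26. The element c has order 26 (its powers give 26 distinct elements), so ⟨c⟩ = G and G is cyclic.

Answer: Yes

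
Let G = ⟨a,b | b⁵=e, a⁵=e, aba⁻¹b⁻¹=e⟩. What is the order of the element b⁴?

Compute successive powers until reaching e:
  (b⁴)¹ = b⁴, (b⁴)² = b³, (b⁴)³ = b², (b⁴)⁴ = b, (b⁴)⁵ = e.
The smallest positive k with (b⁴)ᵏ = e is 5.

Answer: 5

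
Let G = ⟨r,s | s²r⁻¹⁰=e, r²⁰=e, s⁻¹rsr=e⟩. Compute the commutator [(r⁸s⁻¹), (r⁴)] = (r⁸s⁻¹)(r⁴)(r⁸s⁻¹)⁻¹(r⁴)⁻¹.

[(r⁸s⁻¹), (r⁴)] = (r⁸s⁻¹)·(r⁴)·(r⁸s⁻¹)⁻¹·(r⁴)⁻¹.
  (r⁸s⁻¹) · (r⁴) = r⁴s⁻¹
  (r⁴s⁻¹) · (r⁸s) = r¹⁶
  (r¹⁶) · (r¹⁶) = r¹²

Answer: r¹²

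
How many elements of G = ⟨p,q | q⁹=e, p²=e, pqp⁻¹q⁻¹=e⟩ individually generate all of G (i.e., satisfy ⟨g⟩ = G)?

G is cyclic of order 18. An element generates G iff its order is 18, and a cyclic group of order 18 has exactly φ(18) = 6 such elements.

Answer: 6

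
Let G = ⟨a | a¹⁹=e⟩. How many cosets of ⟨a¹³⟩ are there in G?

First find ord(a¹³) by computing successive powers:
  (a¹³)¹ = a¹³, (a¹³)² = a⁷, (a¹³)³ = a, (a¹³)⁴ = a¹⁴, (a¹³)⁵ = a⁸, (a¹³)⁶ = a², (a¹³)⁷ = a¹⁵, (a¹³)⁸ = a⁹, (a¹³)⁹ = a³, (a¹³)¹⁰ = a¹⁶, (a¹³)¹¹ = a¹⁰, (a¹³)¹² = a⁴, (a¹³)¹³ = a¹⁷, (a¹³)¹⁴ = a¹¹, (a¹³)¹⁵ = a⁵, (a¹³)¹⁶ = a¹⁸, (a¹³)¹⁷ = a¹², (a¹³)¹⁸ = a⁶, (a¹³)¹⁹ = e.
So |⟨a¹³⟩| = ord(a¹³) = 19. With |G| = 19, by Lagrange [G : ⟨a¹³⟩] = 19/19 = 1.

Answer: 1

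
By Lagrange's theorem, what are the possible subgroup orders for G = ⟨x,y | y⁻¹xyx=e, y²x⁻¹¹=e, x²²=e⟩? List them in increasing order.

|G| = 44 = 2² · 11. By Lagrange's theorem the order of any subgroup divides 44; the divisors of 44 are 1, 2, 4, 11, 22, 44.

Answer: 1, 2, 4, 11, 22, 44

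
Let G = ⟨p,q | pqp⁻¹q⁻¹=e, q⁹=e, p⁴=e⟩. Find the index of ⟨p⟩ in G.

First find ord(p) by computing successive powers:
  p¹ = p, p² = p², p³ = p³, p⁴ = e.
So |⟨p⟩| = ord(p) = 4. With |G| = 36, by Lagrange [G : ⟨p⟩] = 36/4 = 9.

Answer: 9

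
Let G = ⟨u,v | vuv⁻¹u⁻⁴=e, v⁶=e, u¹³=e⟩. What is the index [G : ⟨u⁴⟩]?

First find ord(u⁴) by computing successive powers:
  (u⁴)¹ = u⁴, (u⁴)² = u⁸, (u⁴)³ = u¹², (u⁴)⁴ = u³, (u⁴)⁵ = u⁷, (u⁴)⁶ = u¹¹, (u⁴)⁷ = u², (u⁴)⁸ = u⁶, (u⁴)⁹ = u¹⁰, (u⁴)¹⁰ = u, (u⁴)¹¹ = u⁵, (u⁴)¹² = u⁹, (u⁴)¹³ = e.
So |⟨u⁴⟩| = ord(u⁴) = 13. With |G| = 78, by Lagrange [G : ⟨u⁴⟩] = 78/13 = 6.

Answer: 6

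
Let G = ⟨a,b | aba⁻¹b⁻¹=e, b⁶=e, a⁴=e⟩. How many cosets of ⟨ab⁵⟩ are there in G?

First find ord(ab⁵) by computing successive powers:
  (ab⁵)¹ = ab⁵, (ab⁵)² = a²b⁴, (ab⁵)³ = a³b³, (ab⁵)⁴ = b², (ab⁵)⁵ = ab, (ab⁵)⁶ = a², (ab⁵)⁷ = a³b⁵, (ab⁵)⁸ = b⁴, (ab⁵)⁹ = ab³, (ab⁵)¹⁰ = a²b², (ab⁵)¹¹ = a³b, (ab⁵)¹² = e.
So |⟨ab⁵⟩| = ord(ab⁵) = 12. With |G| = 24, by Lagrange [G : ⟨ab⁵⟩] = 24/12 = 2.

Answer: 2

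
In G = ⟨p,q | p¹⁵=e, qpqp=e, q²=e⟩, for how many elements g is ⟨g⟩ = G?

⟨g⟩ = G would require ord(g) = |G| = 30, but the maximum element order in G is 15 < 30. So G is not cyclic and no single element generates it: the count is 0.

Answer: 0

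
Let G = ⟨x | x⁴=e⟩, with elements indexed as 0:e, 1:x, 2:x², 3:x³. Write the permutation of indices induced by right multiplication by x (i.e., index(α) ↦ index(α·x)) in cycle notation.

(0 1 2 3)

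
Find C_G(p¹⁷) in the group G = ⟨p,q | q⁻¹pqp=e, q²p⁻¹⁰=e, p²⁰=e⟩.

⟨p¹⁷⟩ ⊆ C_G(p¹⁷) since powers of p¹⁷ commute with p¹⁷; so |C_G(p¹⁷)| ≥ |⟨p¹⁷⟩| = 20.
By orbit–stabilizer, |C_G(p¹⁷)| = |G| / |conj. class of p¹⁷| = 40 / 2 = 20.
The 20 elements commuting with p¹⁷ are {e, p, p², p³, p⁴, p⁵, p⁶, p⁷, p⁸, p⁹, p¹⁰, p¹¹, p¹², p¹³, p¹⁴, p¹⁵, p¹⁶, p¹⁷, p¹⁸, p¹⁹}.

Answer: {e, p, p², p³, p⁴, p⁵, p⁶, p⁷, p⁸, p⁹, p¹⁰, p¹¹, p¹², p¹³, p¹⁴, p¹⁵, p¹⁶, p¹⁷, p¹⁸, p¹⁹}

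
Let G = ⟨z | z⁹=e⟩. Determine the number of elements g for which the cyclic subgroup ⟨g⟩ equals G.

G is cyclic of order 9. An element generates G iff its order is 9, and a cyclic group of order 9 has exactly φ(9) = 6 such elements.

Answer: 6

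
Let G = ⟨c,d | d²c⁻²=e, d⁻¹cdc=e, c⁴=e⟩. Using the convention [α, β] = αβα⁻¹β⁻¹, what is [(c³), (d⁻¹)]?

[(c³), (d⁻¹)] = (c³)·(d⁻¹)·(c³)⁻¹·(d⁻¹)⁻¹.
  (c³) · (d⁻¹) = cd
  (cd) · c = d
  d · d = c²

Answer: c²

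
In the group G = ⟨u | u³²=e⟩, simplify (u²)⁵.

Compute successive powers of (u²), reducing at each step:
  (u²)²: (u²) · u² = u⁴
  (u²)³: (u⁴) · u² = u⁶
  (u²)⁴: (u⁶) · u² = u⁸
  (u²)⁵: (u⁸) · u² = u¹⁰

Answer: u¹⁰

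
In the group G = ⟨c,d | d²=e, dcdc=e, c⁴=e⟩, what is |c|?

Compute successive powers until reaching e:
  c¹ = c, c² = c², c³ = c³, c⁴ = e.
The smallest positive k with cᵏ = e is 4.

Answer: 4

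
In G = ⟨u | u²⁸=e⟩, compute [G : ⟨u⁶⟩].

First find ord(u⁶) by computing successive powers:
  (u⁶)¹ = u⁶, (u⁶)² = u¹², (u⁶)³ = u¹⁸, (u⁶)⁴ = u²⁴, (u⁶)⁵ = u², (u⁶)⁶ = u⁸, (u⁶)⁷ = u¹⁴, (u⁶)⁸ = u²⁰, (u⁶)⁹ = u²⁶, (u⁶)¹⁰ = u⁴, (u⁶)¹¹ = u¹⁰, (u⁶)¹² = u¹⁶, (u⁶)¹³ = u²², (u⁶)¹⁴ = e.
So |⟨u⁶⟩| = ord(u⁶) = 14. With |G| = 28, by Lagrange [G : ⟨u⁶⟩] = 28/14 = 2.

Answer: 2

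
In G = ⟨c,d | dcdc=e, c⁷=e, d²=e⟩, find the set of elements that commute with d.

⟨d⟩ ⊆ C_G(d) since powers of d commute with d; so |C_G(d)| ≥ |⟨d⟩| = 2.
By orbit–stabilizer, |C_G(d)| = |G| / |conj. class of d| = 14 / 7 = 2.
The 2 elements commuting with d are {e, d}.

Answer: {e, d}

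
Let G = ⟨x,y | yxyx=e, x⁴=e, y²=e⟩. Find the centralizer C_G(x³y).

⟨x³y⟩ ⊆ C_G(x³y) since powers of x³y commute with x³y; so |C_G(x³y)| ≥ |⟨x³y⟩| = 2.
By orbit–stabilizer, |C_G(x³y)| = |G| / |conj. class of x³y| = 8 / 2 = 4.
The 4 elements commuting with x³y are {e, x², x³y, xy}.

Answer: {e, x², x³y, xy}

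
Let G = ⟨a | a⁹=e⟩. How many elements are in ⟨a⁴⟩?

|⟨a⁴⟩| equals the order of a⁴. Compute successive powers until reaching e:
  (a⁴)¹ = a⁴, (a⁴)² = a⁸, (a⁴)³ = a³, (a⁴)⁴ = a⁷, (a⁴)⁵ = a², (a⁴)⁶ = a⁶, (a⁴)⁷ = a, (a⁴)⁸ = a⁵, (a⁴)⁹ = e.
The smallest positive k with (a⁴)ᵏ = e is 9, so |⟨a⁴⟩| = 9.

Answer: 9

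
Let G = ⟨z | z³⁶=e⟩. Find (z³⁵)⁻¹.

The order of (z³⁵) is 36 (smallest k with (z³⁵)ᵏ = e), so (z³⁵)⁻¹ = (z³⁵)³⁵ = z.
Check: (z³⁵) · z → (z³⁵) · z = e, giving e as required.

Answer: z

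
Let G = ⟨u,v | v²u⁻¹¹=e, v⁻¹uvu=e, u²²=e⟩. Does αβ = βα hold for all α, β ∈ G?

u·v = uv but v·u = u¹⁰v⁻¹, so u·v ≠ v·u and G is not abelian.

Answer: No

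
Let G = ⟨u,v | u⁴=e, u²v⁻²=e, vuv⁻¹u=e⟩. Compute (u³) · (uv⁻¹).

Compute (u³) · (uv⁻¹) by multiplying left to right and reducing via the relations at each step:
  (u³) · u = e
  e · v⁻¹ = v⁻¹

Answer: v⁻¹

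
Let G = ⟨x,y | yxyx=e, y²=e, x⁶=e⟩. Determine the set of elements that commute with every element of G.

An element z ∈ Z(G) iff z commutes with every generator.
For example x³ is central: (x³)·x = x⁴ = x·(x³); (x³)·y = x³y = y·(x³).
Whereas x ∉ Z(G) since x·y = xy ≠ x⁵y = y·x.
Checking each of the 12 elements this way gives Z(G) = {e, x³}, of order 2.

Answer: {e, x³}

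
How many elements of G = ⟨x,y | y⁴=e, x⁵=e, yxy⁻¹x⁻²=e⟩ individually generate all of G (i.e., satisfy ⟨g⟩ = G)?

⟨g⟩ = G would require ord(g) = |G| = 20, but the maximum element order in G is 5 < 20. So G is not cyclic and no single element generates it: the count is 0.

Answer: 0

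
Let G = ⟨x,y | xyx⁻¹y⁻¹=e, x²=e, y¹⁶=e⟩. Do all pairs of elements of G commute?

Each pair of generators commutes: x·y = xy = y·x. Since the generators pairwise commute, every element of G commutes with every other, so G is abelian.

Answer: Yes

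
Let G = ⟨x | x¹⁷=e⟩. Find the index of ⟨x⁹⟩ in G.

First find ord(x⁹) by computing successive powers:
  (x⁹)¹ = x⁹, (x⁹)² = x, (x⁹)³ = x¹⁰, (x⁹)⁴ = x², (x⁹)⁵ = x¹¹, (x⁹)⁶ = x³, (x⁹)⁷ = x¹², (x⁹)⁸ = x⁴, (x⁹)⁹ = x¹³, (x⁹)¹⁰ = x⁵, (x⁹)¹¹ = x¹⁴, (x⁹)¹² = x⁶, (x⁹)¹³ = x¹⁵, (x⁹)¹⁴ = x⁷, (x⁹)¹⁵ = x¹⁶, (x⁹)¹⁶ = x⁸, (x⁹)¹⁷ = e.
So |⟨x⁹⟩| = ord(x⁹) = 17. With |G| = 17, by Lagrange [G : ⟨x⁹⟩] = 17/17 = 1.

Answer: 1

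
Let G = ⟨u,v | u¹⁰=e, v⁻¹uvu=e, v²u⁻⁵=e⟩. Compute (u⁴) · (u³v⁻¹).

Compute (u⁴) · (u³v⁻¹) by multiplying left to right and reducing via the relations at each step:
  (u⁴) · u³ = u⁷
  (u⁷) · v⁻¹ = u²v

Answer: u²v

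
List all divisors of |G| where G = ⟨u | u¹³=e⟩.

|G| = 13 = 13. By Lagrange's theorem the order of any subgroup divides 13; the divisors of 13 are 1, 13.

Answer: 1, 13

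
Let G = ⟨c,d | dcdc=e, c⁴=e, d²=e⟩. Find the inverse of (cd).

The order of (cd) is 2 (smallest k with (cd)ᵏ = e), so (cd)⁻¹ = (cd)¹ = cd.
Check: (cd) · (cd) → (cd) · c = d;   d · d = e, giving e as required.

Answer: cd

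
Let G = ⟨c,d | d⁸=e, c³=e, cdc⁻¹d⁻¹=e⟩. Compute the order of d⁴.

Compute successive powers until reaching e:
  (d⁴)¹ = d⁴, (d⁴)² = e.
The smallest positive k with (d⁴)ᵏ = e is 2.

Answer: 2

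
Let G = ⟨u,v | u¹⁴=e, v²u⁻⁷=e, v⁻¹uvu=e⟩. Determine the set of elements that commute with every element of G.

An element z ∈ Z(G) iff z commutes with every generator.
For example u⁷ is central: (u⁷)·u = u⁸ = u·(u⁷); (u⁷)·v = v⁻¹ = v·(u⁷).
Whereas u ∉ Z(G) since u·v = uv ≠ u⁶v⁻¹ = v·u.
Checking each of the 28 elements this way gives Z(G) = {e, u⁷}, of order 2.

Answer: {e, u⁷}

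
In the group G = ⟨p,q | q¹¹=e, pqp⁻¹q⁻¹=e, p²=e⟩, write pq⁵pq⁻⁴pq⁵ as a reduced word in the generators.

Multiply left to right, reducing at each step:
  p · q⁵ = pq⁵
  (pq⁵) · p = q⁵
  (q⁵) · q⁻⁴ = q
  q · p = pq
  (pq) · q⁵ = pq⁶

Answer: pq⁶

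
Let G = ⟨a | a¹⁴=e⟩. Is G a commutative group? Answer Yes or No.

G has a single generator, so G is cyclic and hence abelian.

Answer: Yes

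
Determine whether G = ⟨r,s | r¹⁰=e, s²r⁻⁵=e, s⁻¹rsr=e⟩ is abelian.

r·s = rs but s·r = r⁴s⁻¹, so r·s ≠ s·r and G is not abelian.

Answer: No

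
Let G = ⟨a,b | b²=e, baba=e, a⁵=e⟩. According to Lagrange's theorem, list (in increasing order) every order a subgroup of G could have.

|G| = 10 = 2 · 5. By Lagrange's theorem the order of any subgroup divides 10; the divisors of 10 are 1, 2, 5, 10.

Answer: 1, 2, 5, 10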